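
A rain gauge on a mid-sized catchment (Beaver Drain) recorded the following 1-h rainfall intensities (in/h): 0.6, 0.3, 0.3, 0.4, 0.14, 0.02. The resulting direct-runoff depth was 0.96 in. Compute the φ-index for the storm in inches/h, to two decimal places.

Only the 4 blocks with intensity above φ contribute runoff: 0.6, 0.3, 0.3, 0.4 in/h.
Σ(I−φ)·Δt = d  ⇒  (0.6+0.3+0.3+0.4 − 4φ)·1 = 0.96
φ = (1.600 − 0.96/1) / 4 = 0.16 in/h.

φ ≈ 0.16 in/h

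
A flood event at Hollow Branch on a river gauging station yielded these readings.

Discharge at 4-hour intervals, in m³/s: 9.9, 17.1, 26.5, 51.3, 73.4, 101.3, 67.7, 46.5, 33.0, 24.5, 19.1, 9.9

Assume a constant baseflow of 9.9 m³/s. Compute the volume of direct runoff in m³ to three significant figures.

V ≈ 5.20 × 10^6 m³

Direct-runoff ordinates (Q − Q_b): 0.0, 7.2, 16.6, 41.4, 63.5, 91.4, 57.8, 36.6, 23.1, 14.6, 9.2, 0.0 m³/s.
ΣQ_DR = 361.4 m³/s.
With Δt = 4 h = 14400 s, V = ΣQ_DR · Δt = 361.4 × 14400 = 5.20 × 10^6 m³.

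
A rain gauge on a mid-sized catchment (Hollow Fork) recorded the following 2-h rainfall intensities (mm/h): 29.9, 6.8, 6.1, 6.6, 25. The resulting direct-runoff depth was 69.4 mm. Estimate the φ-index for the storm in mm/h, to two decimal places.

Only the 2 blocks with intensity above φ contribute runoff: 29.9, 25 mm/h.
Σ(I−φ)·Δt = d  ⇒  (29.9+25 − 2φ)·2 = 69.4
φ = (54.90 − 69.4/2) / 2 = 10.10 mm/h.

φ ≈ 10.10 mm/h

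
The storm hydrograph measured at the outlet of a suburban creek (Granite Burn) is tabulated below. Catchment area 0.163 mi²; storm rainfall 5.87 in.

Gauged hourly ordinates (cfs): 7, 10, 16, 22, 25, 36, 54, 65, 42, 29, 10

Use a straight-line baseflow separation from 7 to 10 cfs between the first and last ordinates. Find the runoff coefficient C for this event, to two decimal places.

ΣQ_DR = 222.5 cfs; V = ΣQ_DR·Δt = 8.010 × 10^5 ft³.
Runoff depth d = V / A = 2.115 in.
C = d / P = 2.115 / 5.87 = 0.36.

C ≈ 0.36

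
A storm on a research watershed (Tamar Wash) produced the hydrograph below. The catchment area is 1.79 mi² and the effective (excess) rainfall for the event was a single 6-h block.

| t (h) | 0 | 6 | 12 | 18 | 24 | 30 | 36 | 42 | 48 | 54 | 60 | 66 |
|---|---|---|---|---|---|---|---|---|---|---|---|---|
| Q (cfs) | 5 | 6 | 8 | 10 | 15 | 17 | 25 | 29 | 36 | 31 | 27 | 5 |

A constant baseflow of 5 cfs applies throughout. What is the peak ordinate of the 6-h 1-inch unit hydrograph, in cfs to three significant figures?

Direct runoff: 0.0, 1.0, 3.0, 5.0, 10.0, 12.0, 20.0, 24.0, 31.0, 26.0, 22.0, 0.0 cfs; ΣQ_DR = 154.0 cfs, peak = 31.0 cfs.
Runoff depth d = ΣQ_DR·Δt / A = 154.0 × 21600 / (1.79 mi²) = 0.7999 in.
The 1-inch UH is the DRH scaled by (1 in)/d, so U_p = 31.0 × 1/0.7999 = 38.8 cfs.

U_p ≈ 38.8 cfs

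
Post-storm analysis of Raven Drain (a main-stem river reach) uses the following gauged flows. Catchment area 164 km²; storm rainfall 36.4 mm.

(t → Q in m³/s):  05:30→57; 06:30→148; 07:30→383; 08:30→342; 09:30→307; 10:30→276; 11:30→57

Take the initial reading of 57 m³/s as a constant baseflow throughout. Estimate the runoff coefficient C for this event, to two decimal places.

ΣQ_DR = 1171 m³/s; V = ΣQ_DR·Δt = 4.216 × 10^6 m³.
Runoff depth d = V / A = 25.70 mm.
C = d / P = 25.70 / 36.4 = 0.71.

C ≈ 0.71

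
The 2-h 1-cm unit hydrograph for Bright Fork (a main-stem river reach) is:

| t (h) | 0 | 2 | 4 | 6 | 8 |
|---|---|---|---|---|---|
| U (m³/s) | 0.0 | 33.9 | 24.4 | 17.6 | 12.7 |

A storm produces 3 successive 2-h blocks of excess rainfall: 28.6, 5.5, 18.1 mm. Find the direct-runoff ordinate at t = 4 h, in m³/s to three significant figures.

By discrete convolution, Q_j = Σ (P_i / 10 mm) · U_{j−i}.
At t = 4 h (j=2): Q = (28.6/10)·24.4 + (5.5/10)·33.9 + (18.1/10)·0.0 = 88.4 m³/s.

Q ≈ 88.4 m³/s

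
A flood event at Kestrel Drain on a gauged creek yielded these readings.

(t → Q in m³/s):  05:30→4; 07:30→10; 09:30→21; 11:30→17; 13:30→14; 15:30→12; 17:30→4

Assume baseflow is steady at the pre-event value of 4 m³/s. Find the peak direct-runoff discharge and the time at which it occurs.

Subtracting baseflow gives direct-runoff ordinates: 0.0, 6.0, 17.0, 13.0, 10.0, 8.0, 0.0 m³/s.
The maximum is 17.0 m³/s, occurring at the reading for t = 09:30.

Q_p = 17.0 m³/s at t = 09:30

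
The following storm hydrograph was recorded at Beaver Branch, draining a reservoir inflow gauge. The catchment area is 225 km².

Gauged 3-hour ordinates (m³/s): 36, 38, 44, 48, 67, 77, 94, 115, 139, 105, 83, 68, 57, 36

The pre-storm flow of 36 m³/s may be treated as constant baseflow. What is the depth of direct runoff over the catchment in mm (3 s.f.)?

d ≈ 24.1 mm

Direct runoff: 0.0, 2.0, 8.0, 12.0, 31.0, 41.0, 58.0, 79.0, 103.0, 69.0, 47.0, 32.0, 21.0, 0.0 m³/s; ΣQ_DR = 503.0 m³/s.
V = ΣQ_DR · Δt = 503.0 × 10800 s = 5.432 × 10^6 m³.
Over A = 225 km², depth = V / A = 24.1 mm.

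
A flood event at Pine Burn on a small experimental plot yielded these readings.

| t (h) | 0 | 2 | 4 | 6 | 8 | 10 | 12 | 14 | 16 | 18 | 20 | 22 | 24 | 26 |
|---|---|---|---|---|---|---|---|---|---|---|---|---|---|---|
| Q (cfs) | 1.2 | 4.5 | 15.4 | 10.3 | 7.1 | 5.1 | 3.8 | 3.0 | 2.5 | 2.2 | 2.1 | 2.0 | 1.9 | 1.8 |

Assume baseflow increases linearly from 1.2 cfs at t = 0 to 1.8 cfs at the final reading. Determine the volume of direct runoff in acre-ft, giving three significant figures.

V ≈ 6.93 acre-ft

Direct-runoff ordinates (Q − Q_b): 0.00, 3.25, 14.11, 8.96, 5.72, 3.67, 2.32, 1.48, 0.93, 0.58, 0.44, 0.29, 0.15, 0.00 cfs.
ΣQ_DR = 41.90 cfs.
With Δt = 2 h = 7200 s, V = ΣQ_DR · Δt = 41.90 × 7200 = 3.02 × 10^5 ft³ = 6.93 acre-ft.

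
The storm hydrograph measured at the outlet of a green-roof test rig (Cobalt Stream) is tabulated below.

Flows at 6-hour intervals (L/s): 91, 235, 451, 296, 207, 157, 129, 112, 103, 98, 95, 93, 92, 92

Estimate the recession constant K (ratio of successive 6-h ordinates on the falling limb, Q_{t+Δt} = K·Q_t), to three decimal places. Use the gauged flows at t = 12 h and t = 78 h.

K ≈ 0.865

Using the recession-limb readings at t = 12 h and t = 78 h: Q falls from 451 to 92 L/s over 11 intervals.
K = (Q₂/Q₁)^(1/11) = (92/451)^(1/11) = 0.865.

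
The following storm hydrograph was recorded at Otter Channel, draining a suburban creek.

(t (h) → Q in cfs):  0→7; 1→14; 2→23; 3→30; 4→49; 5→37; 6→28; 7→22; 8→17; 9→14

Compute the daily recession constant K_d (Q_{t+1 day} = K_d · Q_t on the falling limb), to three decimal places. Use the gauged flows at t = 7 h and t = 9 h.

K_d ≈ 0.004

Between t = 7 h and t = 9 h the flow falls from 22 to 14 cfs over 2×1 h = 2 h.
Per-interval ratio K = (14/22)^(1/2) = 0.7977; K_d = K^(24/1) = 0.004.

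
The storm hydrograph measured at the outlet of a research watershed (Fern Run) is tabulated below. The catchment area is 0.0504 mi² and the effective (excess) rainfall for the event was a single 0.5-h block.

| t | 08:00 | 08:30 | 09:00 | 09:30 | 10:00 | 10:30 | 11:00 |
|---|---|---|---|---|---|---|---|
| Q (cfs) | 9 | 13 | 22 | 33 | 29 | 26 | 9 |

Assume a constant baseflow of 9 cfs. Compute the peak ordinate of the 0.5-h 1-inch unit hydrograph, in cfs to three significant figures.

Direct runoff: 0.0, 4.0, 13.0, 24.0, 20.0, 17.0, 0.0 cfs; ΣQ_DR = 78.00 cfs, peak = 24.0 cfs.
Runoff depth d = ΣQ_DR·Δt / A = 78.00 × 1800 / (0.0504 mi²) = 1.199 in.
The 1-inch UH is the DRH scaled by (1 in)/d, so U_p = 24.0 × 1/1.199 = 20.0 cfs.

U_p ≈ 20.0 cfs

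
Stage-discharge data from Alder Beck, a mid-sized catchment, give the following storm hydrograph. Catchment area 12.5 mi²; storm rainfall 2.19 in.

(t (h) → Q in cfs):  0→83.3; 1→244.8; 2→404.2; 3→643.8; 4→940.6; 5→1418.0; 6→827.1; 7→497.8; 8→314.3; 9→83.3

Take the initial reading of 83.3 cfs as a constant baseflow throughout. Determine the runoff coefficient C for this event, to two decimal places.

ΣQ_DR = 4624 cfs; V = ΣQ_DR·Δt = 1.665 × 10^7 ft³.
Runoff depth d = V / A = 0.5732 in.
C = d / P = 0.5732 / 2.19 = 0.26.

C ≈ 0.26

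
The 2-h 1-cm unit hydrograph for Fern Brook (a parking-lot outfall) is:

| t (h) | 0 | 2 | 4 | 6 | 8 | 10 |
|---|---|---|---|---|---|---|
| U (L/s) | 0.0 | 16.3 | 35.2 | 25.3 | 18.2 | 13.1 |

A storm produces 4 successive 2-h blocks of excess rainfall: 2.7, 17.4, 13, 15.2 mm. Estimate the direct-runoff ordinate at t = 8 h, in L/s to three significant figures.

By discrete convolution, Q_j = Σ (P_i / 10 mm) · U_{j−i}.
At t = 8 h (j=4): Q = (2.7/10)·18.2 + (17.4/10)·25.3 + (13/10)·35.2 + (15.2/10)·16.3 = 119 L/s.

Q ≈ 119 L/s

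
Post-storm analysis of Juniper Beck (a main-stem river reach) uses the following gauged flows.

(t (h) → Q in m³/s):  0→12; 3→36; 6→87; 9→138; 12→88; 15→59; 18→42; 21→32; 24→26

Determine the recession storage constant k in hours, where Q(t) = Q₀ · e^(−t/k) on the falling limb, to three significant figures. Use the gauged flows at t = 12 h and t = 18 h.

k ≈ 8.11 h

On the falling limb, Q drops from 88 to 42 m³/s between t = 12 h and t = 18 h (Δt = 6 h).
k = −Δt / ln(Q₂/Q₁) = −6 / ln(42/88) = 8.11 h.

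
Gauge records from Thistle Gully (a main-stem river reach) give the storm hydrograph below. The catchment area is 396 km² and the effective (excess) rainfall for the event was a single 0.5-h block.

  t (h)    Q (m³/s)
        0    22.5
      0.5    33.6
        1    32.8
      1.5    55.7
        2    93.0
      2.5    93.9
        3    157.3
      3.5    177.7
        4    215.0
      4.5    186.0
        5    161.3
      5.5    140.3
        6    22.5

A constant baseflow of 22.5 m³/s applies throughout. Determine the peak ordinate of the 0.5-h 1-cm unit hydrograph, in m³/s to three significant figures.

Direct runoff: 0.0, 11.1, 10.3, 33.2, 70.5, 71.4, 134.8, 155.2, 192.5, 163.5, 138.8, 117.8, 0.0 m³/s; ΣQ_DR = 1099 m³/s, peak = 192.5 m³/s.
Runoff depth d = ΣQ_DR·Δt / A = 1099 × 1800 / (396 km²) = 4.996 mm.
The 1-cm UH is the DRH scaled by (10 mm)/d, so U_p = 192.5 × 10/4.996 = 385 m³/s.

U_p ≈ 385 m³/s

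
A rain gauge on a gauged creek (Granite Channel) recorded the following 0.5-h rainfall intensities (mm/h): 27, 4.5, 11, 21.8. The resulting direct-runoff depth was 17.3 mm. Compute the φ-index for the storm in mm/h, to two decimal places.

φ ≈ 8.40 mm/h

Only the 3 blocks with intensity above φ contribute runoff: 27, 11, 21.8 mm/h.
Σ(I−φ)·Δt = d  ⇒  (27+11+21.8 − 3φ)·0.5 = 17.3
φ = (59.80 − 17.3/0.5) / 3 = 8.40 mm/h.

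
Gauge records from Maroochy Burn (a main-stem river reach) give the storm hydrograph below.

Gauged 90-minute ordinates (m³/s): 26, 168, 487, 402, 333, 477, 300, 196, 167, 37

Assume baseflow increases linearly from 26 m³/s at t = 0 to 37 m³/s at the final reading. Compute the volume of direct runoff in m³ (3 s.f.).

V ≈ 1.23 × 10^7 m³

Direct-runoff ordinates (Q − Q_b): 0.00, 140.78, 458.56, 372.33, 302.11, 444.89, 266.67, 161.44, 131.22, 0.00 m³/s.
ΣQ_DR = 2278 m³/s.
With Δt = 1.5 h = 5400 s, V = ΣQ_DR · Δt = 2278 × 5400 = 1.23 × 10^7 m³.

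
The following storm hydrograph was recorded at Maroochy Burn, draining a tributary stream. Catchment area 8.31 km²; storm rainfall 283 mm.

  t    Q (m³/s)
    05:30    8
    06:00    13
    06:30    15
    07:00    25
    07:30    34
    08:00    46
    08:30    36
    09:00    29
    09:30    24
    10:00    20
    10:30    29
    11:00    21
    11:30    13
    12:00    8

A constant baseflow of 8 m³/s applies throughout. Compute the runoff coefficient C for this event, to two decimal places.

ΣQ_DR = 209.0 m³/s; V = ΣQ_DR·Δt = 3.762 × 10^5 m³.
Runoff depth d = V / A = 45.27 mm.
C = d / P = 45.27 / 283 = 0.16.

C ≈ 0.16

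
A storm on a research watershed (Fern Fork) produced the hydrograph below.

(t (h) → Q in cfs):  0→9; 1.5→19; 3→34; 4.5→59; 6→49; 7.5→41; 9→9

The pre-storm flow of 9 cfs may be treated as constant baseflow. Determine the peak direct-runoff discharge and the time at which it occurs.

Q_p = 50.0 cfs at t = 4.5 h

Subtracting baseflow gives direct-runoff ordinates: 0.0, 10.0, 25.0, 50.0, 40.0, 32.0, 0.0 cfs.
The maximum is 50.0 cfs, occurring at the reading for t = 4.5 h.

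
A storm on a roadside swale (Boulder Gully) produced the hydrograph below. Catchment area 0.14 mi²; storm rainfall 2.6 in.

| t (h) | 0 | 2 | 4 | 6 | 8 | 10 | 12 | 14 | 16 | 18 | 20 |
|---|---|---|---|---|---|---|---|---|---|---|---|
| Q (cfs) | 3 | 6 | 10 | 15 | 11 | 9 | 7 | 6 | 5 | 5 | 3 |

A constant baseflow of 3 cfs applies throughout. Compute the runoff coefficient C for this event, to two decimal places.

C ≈ 0.40

ΣQ_DR = 47.00 cfs; V = ΣQ_DR·Δt = 3.384 × 10^5 ft³.
Runoff depth d = V / A = 1.040 in.
C = d / P = 1.040 / 2.6 = 0.40.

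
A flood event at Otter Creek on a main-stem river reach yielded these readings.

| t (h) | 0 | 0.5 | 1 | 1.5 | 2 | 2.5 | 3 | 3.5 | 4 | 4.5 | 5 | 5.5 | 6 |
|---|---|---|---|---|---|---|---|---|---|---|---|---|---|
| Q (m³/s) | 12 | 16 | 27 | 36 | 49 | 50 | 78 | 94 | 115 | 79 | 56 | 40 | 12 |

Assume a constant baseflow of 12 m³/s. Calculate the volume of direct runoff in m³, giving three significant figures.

V ≈ 9.14 × 10^5 m³

Direct-runoff ordinates (Q − Q_b): 0.0, 4.0, 15.0, 24.0, 37.0, 38.0, 66.0, 82.0, 103.0, 67.0, 44.0, 28.0, 0.0 m³/s.
ΣQ_DR = 508.0 m³/s.
With Δt = 0.5 h = 1800 s, V = ΣQ_DR · Δt = 508.0 × 1800 = 9.14 × 10^5 m³.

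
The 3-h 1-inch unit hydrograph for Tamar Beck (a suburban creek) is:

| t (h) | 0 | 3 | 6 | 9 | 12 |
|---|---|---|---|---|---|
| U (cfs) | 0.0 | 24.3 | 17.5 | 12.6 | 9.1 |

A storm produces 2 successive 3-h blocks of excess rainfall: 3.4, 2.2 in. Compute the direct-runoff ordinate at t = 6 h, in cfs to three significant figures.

Q ≈ 113 cfs

By discrete convolution, Q_j = Σ (P_i / 1 in) · U_{j−i}.
At t = 6 h (j=2): Q = (3.4/1)·17.5 + (2.2/1)·24.3 = 113 cfs.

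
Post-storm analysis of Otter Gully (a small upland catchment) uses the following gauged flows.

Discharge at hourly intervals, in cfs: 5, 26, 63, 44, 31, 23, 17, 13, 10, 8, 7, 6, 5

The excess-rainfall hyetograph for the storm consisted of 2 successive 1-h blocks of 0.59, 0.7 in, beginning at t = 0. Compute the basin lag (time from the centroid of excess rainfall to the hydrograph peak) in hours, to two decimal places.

Centroid of excess rainfall: t_c = Σ P_i·t̄_i / ΣP_i = 1.0426 h (block centres at 0.5, 1.5 h).
Hydrograph peak occurs at t = 2 h, so basin lag t_L = 2 − 1.0426 = 0.96 h.

t_L ≈ 0.96 h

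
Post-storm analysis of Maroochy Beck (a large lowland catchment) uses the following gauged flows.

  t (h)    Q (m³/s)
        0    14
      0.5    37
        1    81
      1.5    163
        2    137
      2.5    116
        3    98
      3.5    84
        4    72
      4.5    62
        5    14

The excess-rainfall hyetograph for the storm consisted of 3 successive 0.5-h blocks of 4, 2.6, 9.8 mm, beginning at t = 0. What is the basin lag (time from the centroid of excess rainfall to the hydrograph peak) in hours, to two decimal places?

t_L ≈ 0.57 h

Centroid of excess rainfall: t_c = Σ P_i·t̄_i / ΣP_i = 0.9268 h (block centres at 0.25, 0.75, 1.25 h).
Hydrograph peak occurs at t = 1.5 h, so basin lag t_L = 1.5 − 0.9268 = 0.57 h.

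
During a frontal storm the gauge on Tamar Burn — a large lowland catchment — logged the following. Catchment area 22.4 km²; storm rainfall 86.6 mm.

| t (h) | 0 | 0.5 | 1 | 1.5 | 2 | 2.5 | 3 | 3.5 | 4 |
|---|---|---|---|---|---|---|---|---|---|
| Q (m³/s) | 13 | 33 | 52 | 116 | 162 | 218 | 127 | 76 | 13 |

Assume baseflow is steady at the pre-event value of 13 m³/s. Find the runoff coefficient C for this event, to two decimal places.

ΣQ_DR = 693.0 m³/s; V = ΣQ_DR·Δt = 1.247 × 10^6 m³.
Runoff depth d = V / A = 55.69 mm.
C = d / P = 55.69 / 86.6 = 0.64.

C ≈ 0.64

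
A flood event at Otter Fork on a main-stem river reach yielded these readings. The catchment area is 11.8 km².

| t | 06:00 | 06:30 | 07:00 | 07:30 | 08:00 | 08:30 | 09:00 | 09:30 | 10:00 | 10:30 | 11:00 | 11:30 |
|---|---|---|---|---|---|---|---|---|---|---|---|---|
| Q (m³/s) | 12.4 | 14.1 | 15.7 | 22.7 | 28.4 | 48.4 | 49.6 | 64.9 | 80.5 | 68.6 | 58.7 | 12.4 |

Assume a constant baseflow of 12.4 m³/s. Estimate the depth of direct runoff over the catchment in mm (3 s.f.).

d ≈ 50.0 mm

Direct runoff: 0.0, 1.7, 3.3, 10.3, 16.0, 36.0, 37.2, 52.5, 68.1, 56.2, 46.3, 0.0 m³/s; ΣQ_DR = 327.6 m³/s.
V = ΣQ_DR · Δt = 327.6 × 1800 s = 5.897 × 10^5 m³.
Over A = 11.8 km², depth = V / A = 50.0 mm.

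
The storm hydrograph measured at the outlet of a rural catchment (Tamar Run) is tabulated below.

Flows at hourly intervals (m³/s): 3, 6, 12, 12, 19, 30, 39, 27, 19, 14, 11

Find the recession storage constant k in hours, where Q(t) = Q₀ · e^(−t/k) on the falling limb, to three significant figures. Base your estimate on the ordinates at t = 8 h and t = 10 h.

On the falling limb, Q drops from 19 to 11 m³/s between t = 8 h and t = 10 h (Δt = 2 h).
k = −Δt / ln(Q₂/Q₁) = −2 / ln(11/19) = 3.66 h.

k ≈ 3.66 h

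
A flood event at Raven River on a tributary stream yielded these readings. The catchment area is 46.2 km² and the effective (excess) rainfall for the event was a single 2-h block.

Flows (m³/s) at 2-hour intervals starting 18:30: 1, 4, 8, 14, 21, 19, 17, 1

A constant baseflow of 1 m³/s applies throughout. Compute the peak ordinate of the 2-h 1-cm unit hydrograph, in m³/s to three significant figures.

U_p ≈ 16.7 m³/s

Direct runoff: 0.0, 3.0, 7.0, 13.0, 20.0, 18.0, 16.0, 0.0 m³/s; ΣQ_DR = 77.00 m³/s, peak = 20.0 m³/s.
Runoff depth d = ΣQ_DR·Δt / A = 77.00 × 7200 / (46.2 km²) = 12.00 mm.
The 1-cm UH is the DRH scaled by (10 mm)/d, so U_p = 20.0 × 10/12.00 = 16.7 m³/s.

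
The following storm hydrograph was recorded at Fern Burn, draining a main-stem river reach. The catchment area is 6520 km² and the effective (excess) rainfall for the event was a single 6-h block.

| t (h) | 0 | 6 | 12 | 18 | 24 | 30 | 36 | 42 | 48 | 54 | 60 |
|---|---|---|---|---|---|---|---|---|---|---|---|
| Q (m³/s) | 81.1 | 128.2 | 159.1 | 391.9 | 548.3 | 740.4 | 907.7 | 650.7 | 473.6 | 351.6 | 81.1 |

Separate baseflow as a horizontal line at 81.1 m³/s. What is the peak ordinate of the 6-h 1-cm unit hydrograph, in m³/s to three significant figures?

Direct runoff: 0.0, 47.1, 78.0, 310.8, 467.2, 659.3, 826.6, 569.6, 392.5, 270.5, 0.0 m³/s; ΣQ_DR = 3622 m³/s, peak = 826.6 m³/s.
Runoff depth d = ΣQ_DR·Δt / A = 3622 × 21600 / (6520 km²) = 12.00 mm.
The 1-cm UH is the DRH scaled by (10 mm)/d, so U_p = 826.6 × 10/12.00 = 689 m³/s.

U_p ≈ 689 m³/s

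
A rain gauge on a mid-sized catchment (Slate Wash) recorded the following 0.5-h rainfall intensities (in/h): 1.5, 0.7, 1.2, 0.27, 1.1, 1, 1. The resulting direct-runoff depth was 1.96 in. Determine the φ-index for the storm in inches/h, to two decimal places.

φ ≈ 0.43 in/h

Only the 6 blocks with intensity above φ contribute runoff: 1.5, 0.7, 1.2, 1.1, 1, 1 in/h.
Σ(I−φ)·Δt = d  ⇒  (1.5+0.7+1.2+1.1+1+1 − 6φ)·0.5 = 1.96
φ = (6.500 − 1.96/0.5) / 6 = 0.43 in/h.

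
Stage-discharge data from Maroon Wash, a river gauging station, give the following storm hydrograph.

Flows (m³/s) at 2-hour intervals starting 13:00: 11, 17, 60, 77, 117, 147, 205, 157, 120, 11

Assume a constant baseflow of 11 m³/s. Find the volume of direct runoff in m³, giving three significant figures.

V ≈ 5.85 × 10^6 m³

Direct-runoff ordinates (Q − Q_b): 0.0, 6.0, 49.0, 66.0, 106.0, 136.0, 194.0, 146.0, 109.0, 0.0 m³/s.
ΣQ_DR = 812.0 m³/s.
With Δt = 2 h = 7200 s, V = ΣQ_DR · Δt = 812.0 × 7200 = 5.85 × 10^6 m³.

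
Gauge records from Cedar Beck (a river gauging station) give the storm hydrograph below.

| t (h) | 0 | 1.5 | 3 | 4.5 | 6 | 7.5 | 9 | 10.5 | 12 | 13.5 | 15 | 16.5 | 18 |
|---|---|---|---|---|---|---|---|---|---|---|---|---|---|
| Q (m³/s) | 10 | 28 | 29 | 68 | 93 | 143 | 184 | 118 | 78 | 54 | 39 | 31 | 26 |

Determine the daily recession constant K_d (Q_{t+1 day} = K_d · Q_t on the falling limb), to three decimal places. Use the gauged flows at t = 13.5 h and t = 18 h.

Between t = 13.5 h and t = 18 h the flow falls from 54 to 26 m³/s over 3×1.5 h = 4.5 h.
Per-interval ratio K = (26/54)^(1/3) = 0.7838; K_d = K^(24/1.5) = 0.020.

K_d ≈ 0.020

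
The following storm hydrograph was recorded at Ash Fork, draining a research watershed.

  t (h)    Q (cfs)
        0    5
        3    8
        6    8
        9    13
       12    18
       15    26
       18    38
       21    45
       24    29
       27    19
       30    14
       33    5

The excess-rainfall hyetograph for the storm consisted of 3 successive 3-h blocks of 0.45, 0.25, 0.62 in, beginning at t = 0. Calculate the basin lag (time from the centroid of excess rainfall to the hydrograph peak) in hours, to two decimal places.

Centroid of excess rainfall: t_c = Σ P_i·t̄_i / ΣP_i = 4.8864 h (block centres at 1.5, 4.5, 7.5 h).
Hydrograph peak occurs at t = 21 h, so basin lag t_L = 21 − 4.8864 = 16.11 h.

t_L ≈ 16.11 h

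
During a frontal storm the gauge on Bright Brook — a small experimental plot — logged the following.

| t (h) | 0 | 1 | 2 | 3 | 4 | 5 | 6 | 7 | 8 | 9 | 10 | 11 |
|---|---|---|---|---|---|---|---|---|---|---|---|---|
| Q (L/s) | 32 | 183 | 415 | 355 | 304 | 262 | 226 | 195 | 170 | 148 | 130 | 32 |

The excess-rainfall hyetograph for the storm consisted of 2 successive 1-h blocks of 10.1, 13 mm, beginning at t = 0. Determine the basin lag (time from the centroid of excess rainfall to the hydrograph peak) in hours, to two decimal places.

t_L ≈ 0.94 h

Centroid of excess rainfall: t_c = Σ P_i·t̄_i / ΣP_i = 1.0628 h (block centres at 0.5, 1.5 h).
Hydrograph peak occurs at t = 2 h, so basin lag t_L = 2 − 1.0628 = 0.94 h.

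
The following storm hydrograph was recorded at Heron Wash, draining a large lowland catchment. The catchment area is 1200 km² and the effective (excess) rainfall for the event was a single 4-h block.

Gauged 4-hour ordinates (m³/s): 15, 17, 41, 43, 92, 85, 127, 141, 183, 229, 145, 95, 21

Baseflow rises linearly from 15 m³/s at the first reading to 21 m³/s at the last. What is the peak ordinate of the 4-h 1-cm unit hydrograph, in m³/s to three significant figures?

Direct runoff: 0.00, 1.50, 25.00, 26.50, 75.00, 67.50, 109.00, 122.50, 164.00, 209.50, 125.00, 74.50, 0.00 m³/s; ΣQ_DR = 1000 m³/s, peak = 209.50 m³/s.
Runoff depth d = ΣQ_DR·Δt / A = 1000 × 14400 / (1200 km²) = 12.00 mm.
The 1-cm UH is the DRH scaled by (10 mm)/d, so U_p = 209.50 × 10/12.00 = 175 m³/s.

U_p ≈ 175 m³/s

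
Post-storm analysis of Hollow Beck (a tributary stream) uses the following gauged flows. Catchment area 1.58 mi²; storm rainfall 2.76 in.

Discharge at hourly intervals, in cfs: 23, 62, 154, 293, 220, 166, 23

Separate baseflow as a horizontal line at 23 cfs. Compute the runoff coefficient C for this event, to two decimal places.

C ≈ 0.28

ΣQ_DR = 780.0 cfs; V = ΣQ_DR·Δt = 2.808 × 10^6 ft³.
Runoff depth d = V / A = 0.7650 in.
C = d / P = 0.7650 / 2.76 = 0.28.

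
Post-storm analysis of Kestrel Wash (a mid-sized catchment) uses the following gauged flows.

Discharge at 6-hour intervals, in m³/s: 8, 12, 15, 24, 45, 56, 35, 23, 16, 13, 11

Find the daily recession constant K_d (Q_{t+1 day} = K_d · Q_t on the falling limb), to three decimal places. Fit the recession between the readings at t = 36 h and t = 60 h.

Between t = 36 h and t = 60 h the flow falls from 35 to 11 m³/s over 4×6 h = 24 h.
Per-interval ratio K = (11/35)^(1/4) = 0.7487; K_d = K^(24/6) = 0.314.

K_d ≈ 0.314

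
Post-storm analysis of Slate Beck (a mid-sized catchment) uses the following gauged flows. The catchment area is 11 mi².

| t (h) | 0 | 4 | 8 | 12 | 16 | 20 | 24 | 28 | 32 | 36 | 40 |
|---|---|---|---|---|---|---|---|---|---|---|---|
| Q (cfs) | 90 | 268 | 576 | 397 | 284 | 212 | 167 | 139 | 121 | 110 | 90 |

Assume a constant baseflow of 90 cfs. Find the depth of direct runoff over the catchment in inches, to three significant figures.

d ≈ 0.825 in

Direct runoff: 0.0, 178.0, 486.0, 307.0, 194.0, 122.0, 77.0, 49.0, 31.0, 20.0, 0.0 cfs; ΣQ_DR = 1464 cfs.
V = ΣQ_DR · Δt = 1464 × 14400 s = 2.108 × 10^7 ft³.
Over A = 11 mi², depth = V / A = 0.825 in.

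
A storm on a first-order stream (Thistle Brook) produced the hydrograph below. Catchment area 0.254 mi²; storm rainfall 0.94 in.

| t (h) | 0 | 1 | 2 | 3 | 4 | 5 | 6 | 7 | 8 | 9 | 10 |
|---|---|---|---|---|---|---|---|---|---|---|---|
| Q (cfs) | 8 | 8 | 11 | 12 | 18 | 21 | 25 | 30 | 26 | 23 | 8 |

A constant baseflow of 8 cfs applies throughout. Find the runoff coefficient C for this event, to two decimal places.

ΣQ_DR = 102.0 cfs; V = ΣQ_DR·Δt = 3.672 × 10^5 ft³.
Runoff depth d = V / A = 0.6223 in.
C = d / P = 0.6223 / 0.94 = 0.66.

C ≈ 0.66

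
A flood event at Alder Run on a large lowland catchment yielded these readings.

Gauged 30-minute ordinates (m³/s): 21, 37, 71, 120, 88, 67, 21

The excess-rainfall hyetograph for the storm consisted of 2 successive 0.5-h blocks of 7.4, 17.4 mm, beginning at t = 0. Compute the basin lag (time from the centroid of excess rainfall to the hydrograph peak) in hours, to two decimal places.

t_L ≈ 0.90 h

Centroid of excess rainfall: t_c = Σ P_i·t̄_i / ΣP_i = 0.6008 h (block centres at 0.25, 0.75 h).
Hydrograph peak occurs at t = 1.5 h, so basin lag t_L = 1.5 − 0.6008 = 0.90 h.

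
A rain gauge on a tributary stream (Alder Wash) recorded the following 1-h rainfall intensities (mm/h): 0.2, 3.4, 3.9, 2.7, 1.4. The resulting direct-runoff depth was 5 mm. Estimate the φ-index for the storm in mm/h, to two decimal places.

Only the 3 blocks with intensity above φ contribute runoff: 3.4, 3.9, 2.7 mm/h.
Σ(I−φ)·Δt = d  ⇒  (3.4+3.9+2.7 − 3φ)·1 = 5
φ = (10.00 − 5/1) / 3 = 1.67 mm/h.

φ ≈ 1.67 mm/h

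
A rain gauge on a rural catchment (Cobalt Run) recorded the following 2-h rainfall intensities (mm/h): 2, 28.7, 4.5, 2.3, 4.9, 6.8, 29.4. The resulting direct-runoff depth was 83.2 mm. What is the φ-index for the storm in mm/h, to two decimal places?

Only the 2 blocks with intensity above φ contribute runoff: 28.7, 29.4 mm/h.
Σ(I−φ)·Δt = d  ⇒  (28.7+29.4 − 2φ)·2 = 83.2
φ = (58.10 − 83.2/2) / 2 = 8.25 mm/h.

φ ≈ 8.25 mm/h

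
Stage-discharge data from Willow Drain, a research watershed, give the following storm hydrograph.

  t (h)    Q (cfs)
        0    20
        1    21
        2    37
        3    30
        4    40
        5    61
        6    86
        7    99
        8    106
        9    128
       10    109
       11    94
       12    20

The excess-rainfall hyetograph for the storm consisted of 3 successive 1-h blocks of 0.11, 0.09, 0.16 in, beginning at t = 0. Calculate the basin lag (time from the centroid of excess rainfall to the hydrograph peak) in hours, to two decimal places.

t_L ≈ 7.36 h

Centroid of excess rainfall: t_c = Σ P_i·t̄_i / ΣP_i = 1.6389 h (block centres at 0.5, 1.5, 2.5 h).
Hydrograph peak occurs at t = 9 h, so basin lag t_L = 9 − 1.6389 = 7.36 h.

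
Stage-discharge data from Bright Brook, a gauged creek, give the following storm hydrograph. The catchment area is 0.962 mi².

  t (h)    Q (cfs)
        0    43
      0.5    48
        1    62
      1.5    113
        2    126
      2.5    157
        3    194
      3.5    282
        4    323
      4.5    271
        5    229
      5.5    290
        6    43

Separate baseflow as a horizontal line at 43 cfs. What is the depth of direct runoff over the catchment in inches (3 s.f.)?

Direct runoff: 0.0, 5.0, 19.0, 70.0, 83.0, 114.0, 151.0, 239.0, 280.0, 228.0, 186.0, 247.0, 0.0 cfs; ΣQ_DR = 1622 cfs.
V = ΣQ_DR · Δt = 1622 × 1800 s = 2.920 × 10^6 ft³.
Over A = 0.962 mi², depth = V / A = 1.31 in.

d ≈ 1.31 in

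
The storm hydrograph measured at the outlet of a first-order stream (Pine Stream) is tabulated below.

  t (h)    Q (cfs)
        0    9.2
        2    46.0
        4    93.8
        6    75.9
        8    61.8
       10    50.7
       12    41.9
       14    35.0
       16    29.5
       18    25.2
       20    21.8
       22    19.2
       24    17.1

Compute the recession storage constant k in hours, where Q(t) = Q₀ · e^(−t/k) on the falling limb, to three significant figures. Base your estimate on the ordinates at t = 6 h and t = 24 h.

On the falling limb, Q drops from 75.9 to 17.1 cfs between t = 6 h and t = 24 h (Δt = 18 h).
k = −Δt / ln(Q₂/Q₁) = −18 / ln(17.1/75.9) = 12.1 h.

k ≈ 12.1 h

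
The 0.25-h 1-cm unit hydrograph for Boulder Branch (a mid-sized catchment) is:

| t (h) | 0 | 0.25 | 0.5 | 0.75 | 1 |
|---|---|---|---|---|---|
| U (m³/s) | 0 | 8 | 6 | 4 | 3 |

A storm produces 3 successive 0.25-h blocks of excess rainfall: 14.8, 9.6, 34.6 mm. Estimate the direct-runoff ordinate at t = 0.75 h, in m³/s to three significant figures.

By discrete convolution, Q_j = Σ (P_i / 10 mm) · U_{j−i}.
At t = 0.75 h (j=3): Q = (14.8/10)·4 + (9.6/10)·6 + (34.6/10)·8 = 39.4 m³/s.

Q ≈ 39.4 m³/s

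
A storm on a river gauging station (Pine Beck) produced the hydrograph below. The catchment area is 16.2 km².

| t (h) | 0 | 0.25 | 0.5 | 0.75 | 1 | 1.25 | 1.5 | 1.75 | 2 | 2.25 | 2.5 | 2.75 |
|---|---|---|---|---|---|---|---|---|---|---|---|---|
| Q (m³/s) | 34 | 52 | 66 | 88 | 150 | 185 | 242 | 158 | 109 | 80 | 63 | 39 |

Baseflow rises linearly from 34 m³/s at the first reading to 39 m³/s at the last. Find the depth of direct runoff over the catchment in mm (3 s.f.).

d ≈ 46.0 mm

Direct runoff: 0.00, 17.55, 31.09, 52.64, 114.18, 148.73, 205.27, 120.82, 71.36, 41.91, 24.45, 0.00 m³/s; ΣQ_DR = 828.0 m³/s.
V = ΣQ_DR · Δt = 828.0 × 900 s = 7.452 × 10^5 m³.
Over A = 16.2 km², depth = V / A = 46.0 mm.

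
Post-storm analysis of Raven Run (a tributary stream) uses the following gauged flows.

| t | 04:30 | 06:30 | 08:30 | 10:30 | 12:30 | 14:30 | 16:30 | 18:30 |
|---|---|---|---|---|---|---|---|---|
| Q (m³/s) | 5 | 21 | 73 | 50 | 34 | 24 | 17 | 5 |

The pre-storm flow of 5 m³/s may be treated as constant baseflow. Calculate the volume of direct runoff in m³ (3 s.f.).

Direct-runoff ordinates (Q − Q_b): 0.0, 16.0, 68.0, 45.0, 29.0, 19.0, 12.0, 0.0 m³/s.
ΣQ_DR = 189.0 m³/s.
With Δt = 2 h = 7200 s, V = ΣQ_DR · Δt = 189.0 × 7200 = 1.36 × 10^6 m³.

V ≈ 1.36 × 10^6 m³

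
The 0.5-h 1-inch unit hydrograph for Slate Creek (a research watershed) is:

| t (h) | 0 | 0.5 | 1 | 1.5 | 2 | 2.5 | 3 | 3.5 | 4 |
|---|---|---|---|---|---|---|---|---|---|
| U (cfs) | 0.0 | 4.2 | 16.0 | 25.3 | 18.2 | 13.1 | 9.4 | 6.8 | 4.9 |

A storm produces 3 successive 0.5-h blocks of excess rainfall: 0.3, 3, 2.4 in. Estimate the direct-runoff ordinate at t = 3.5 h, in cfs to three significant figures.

By discrete convolution, Q_j = Σ (P_i / 1 in) · U_{j−i}.
At t = 3.5 h (j=7): Q = (0.3/1)·6.8 + (3/1)·9.4 + (2.4/1)·13.1 = 61.7 cfs.

Q ≈ 61.7 cfs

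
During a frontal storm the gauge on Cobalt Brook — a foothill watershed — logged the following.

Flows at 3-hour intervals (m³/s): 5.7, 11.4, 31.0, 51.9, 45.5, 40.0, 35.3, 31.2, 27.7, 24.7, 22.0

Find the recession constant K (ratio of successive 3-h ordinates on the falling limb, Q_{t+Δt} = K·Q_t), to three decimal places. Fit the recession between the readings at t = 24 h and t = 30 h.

K ≈ 0.891

Using the recession-limb readings at t = 24 h and t = 30 h: Q falls from 27.7 to 22.0 m³/s over 2 intervals.
K = (Q₂/Q₁)^(1/2) = (22.0/27.7)^(1/2) = 0.891.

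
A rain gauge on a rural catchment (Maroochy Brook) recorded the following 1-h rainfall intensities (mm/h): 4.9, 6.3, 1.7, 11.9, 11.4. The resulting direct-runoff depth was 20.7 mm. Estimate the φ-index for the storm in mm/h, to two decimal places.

Only the 4 blocks with intensity above φ contribute runoff: 4.9, 6.3, 11.9, 11.4 mm/h.
Σ(I−φ)·Δt = d  ⇒  (4.9+6.3+11.9+11.4 − 4φ)·1 = 20.7
φ = (34.50 − 20.7/1) / 4 = 3.45 mm/h.

φ ≈ 3.45 mm/h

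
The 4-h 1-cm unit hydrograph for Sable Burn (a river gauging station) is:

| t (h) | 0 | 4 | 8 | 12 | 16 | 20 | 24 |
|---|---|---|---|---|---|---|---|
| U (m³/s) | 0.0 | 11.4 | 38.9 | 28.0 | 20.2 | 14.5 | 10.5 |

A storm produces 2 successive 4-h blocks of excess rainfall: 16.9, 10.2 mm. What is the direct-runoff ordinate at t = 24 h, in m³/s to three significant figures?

By discrete convolution, Q_j = Σ (P_i / 10 mm) · U_{j−i}.
At t = 24 h (j=6): Q = (16.9/10)·10.5 + (10.2/10)·14.5 = 32.5 m³/s.

Q ≈ 32.5 m³/s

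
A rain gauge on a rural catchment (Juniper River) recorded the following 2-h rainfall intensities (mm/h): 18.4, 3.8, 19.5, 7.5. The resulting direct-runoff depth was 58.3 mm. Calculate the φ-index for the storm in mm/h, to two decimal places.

φ ≈ 5.42 mm/h

Only the 3 blocks with intensity above φ contribute runoff: 18.4, 19.5, 7.5 mm/h.
Σ(I−φ)·Δt = d  ⇒  (18.4+19.5+7.5 − 3φ)·2 = 58.3
φ = (45.40 − 58.3/2) / 3 = 5.42 mm/h.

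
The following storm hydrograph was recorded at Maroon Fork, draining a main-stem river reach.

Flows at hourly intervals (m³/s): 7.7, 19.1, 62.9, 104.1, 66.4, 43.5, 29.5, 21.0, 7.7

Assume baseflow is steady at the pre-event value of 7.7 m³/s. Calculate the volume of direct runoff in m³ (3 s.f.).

Direct-runoff ordinates (Q − Q_b): 0.0, 11.4, 55.2, 96.4, 58.7, 35.8, 21.8, 13.3, 0.0 m³/s.
ΣQ_DR = 292.6 m³/s.
With Δt = 1 h = 3600 s, V = ΣQ_DR · Δt = 292.6 × 3600 = 1.05 × 10^6 m³.

V ≈ 1.05 × 10^6 m³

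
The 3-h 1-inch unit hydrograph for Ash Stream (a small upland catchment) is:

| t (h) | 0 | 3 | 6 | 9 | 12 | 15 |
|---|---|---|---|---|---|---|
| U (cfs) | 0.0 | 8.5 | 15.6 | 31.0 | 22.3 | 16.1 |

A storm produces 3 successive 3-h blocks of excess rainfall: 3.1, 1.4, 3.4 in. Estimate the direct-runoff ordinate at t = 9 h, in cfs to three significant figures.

By discrete convolution, Q_j = Σ (P_i / 1 in) · U_{j−i}.
At t = 9 h (j=3): Q = (3.1/1)·31.0 + (1.4/1)·15.6 + (3.4/1)·8.5 = 147 cfs.

Q ≈ 147 cfs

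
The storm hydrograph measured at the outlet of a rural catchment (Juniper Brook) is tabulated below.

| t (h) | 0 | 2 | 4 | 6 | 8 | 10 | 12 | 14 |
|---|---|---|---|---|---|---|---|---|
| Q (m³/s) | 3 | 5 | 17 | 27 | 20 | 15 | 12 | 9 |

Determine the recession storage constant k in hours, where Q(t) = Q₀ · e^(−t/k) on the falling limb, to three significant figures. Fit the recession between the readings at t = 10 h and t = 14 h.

k ≈ 7.83 h

On the falling limb, Q drops from 15 to 9 m³/s between t = 10 h and t = 14 h (Δt = 4 h).
k = −Δt / ln(Q₂/Q₁) = −4 / ln(9/15) = 7.83 h.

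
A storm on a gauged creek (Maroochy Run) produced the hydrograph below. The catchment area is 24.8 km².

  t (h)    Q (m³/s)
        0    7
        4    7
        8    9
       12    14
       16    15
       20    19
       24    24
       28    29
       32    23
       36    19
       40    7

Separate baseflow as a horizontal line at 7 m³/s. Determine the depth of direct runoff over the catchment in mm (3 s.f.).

Direct runoff: 0.0, 0.0, 2.0, 7.0, 8.0, 12.0, 17.0, 22.0, 16.0, 12.0, 0.0 m³/s; ΣQ_DR = 96.00 m³/s.
V = ΣQ_DR · Δt = 96.00 × 14400 s = 1.382 × 10^6 m³.
Over A = 24.8 km², depth = V / A = 55.7 mm.

d ≈ 55.7 mm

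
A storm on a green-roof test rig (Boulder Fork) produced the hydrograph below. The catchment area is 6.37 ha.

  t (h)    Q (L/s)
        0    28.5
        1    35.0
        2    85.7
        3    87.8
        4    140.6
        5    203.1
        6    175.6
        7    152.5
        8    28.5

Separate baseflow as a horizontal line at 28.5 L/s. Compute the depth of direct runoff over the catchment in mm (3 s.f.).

Direct runoff: 0.0, 6.5, 57.2, 59.3, 112.1, 174.6, 147.1, 124.0, 0.0 L/s; ΣQ_DR = 680.8 L/s.
V = ΣQ_DR · Δt = 680.8 × 3600 s = 2.451 × 10^6 L.
Over A = 6.37 ha, depth = V / A = 38.5 mm.

d ≈ 38.5 mm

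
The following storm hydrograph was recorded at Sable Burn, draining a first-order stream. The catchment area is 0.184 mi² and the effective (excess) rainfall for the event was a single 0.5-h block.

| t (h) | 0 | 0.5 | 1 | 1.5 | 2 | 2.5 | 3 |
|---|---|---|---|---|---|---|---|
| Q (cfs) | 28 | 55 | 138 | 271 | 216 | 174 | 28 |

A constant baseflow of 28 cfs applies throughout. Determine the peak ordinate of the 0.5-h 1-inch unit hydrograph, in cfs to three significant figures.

Direct runoff: 0.0, 27.0, 110.0, 243.0, 188.0, 146.0, 0.0 cfs; ΣQ_DR = 714.0 cfs, peak = 243.0 cfs.
Runoff depth d = ΣQ_DR·Δt / A = 714.0 × 1800 / (0.184 mi²) = 3.007 in.
The 1-inch UH is the DRH scaled by (1 in)/d, so U_p = 243.0 × 1/3.007 = 80.8 cfs.

U_p ≈ 80.8 cfs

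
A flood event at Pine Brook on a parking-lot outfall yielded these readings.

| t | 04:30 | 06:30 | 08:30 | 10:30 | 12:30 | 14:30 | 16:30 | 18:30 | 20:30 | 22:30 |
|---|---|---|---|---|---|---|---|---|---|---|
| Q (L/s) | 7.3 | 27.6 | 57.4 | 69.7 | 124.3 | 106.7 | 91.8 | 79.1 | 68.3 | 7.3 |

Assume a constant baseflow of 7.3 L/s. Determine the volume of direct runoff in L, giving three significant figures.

Direct-runoff ordinates (Q − Q_b): 0.0, 20.3, 50.1, 62.4, 117.0, 99.4, 84.5, 71.8, 61.0, 0.0 L/s.
ΣQ_DR = 566.5 L/s.
With Δt = 2 h = 7200 s, V = ΣQ_DR · Δt = 566.5 × 7200 = 4.08 × 10^6 L.

V ≈ 4.08 × 10^6 L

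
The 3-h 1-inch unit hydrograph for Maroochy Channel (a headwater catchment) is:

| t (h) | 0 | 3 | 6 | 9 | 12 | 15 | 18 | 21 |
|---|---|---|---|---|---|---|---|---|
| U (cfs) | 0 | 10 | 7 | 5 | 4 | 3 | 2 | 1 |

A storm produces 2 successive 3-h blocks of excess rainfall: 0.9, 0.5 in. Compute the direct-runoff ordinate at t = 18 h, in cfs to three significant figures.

By discrete convolution, Q_j = Σ (P_i / 1 in) · U_{j−i}.
At t = 18 h (j=6): Q = (0.9/1)·2 + (0.5/1)·3 = 3.30 cfs.

Q ≈ 3.30 cfs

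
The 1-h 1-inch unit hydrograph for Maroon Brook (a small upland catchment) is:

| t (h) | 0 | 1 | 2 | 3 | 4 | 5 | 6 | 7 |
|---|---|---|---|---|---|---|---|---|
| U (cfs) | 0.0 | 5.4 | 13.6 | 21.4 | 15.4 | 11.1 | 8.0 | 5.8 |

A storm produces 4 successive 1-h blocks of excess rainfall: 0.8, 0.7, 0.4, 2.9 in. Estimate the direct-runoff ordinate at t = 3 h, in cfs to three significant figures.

By discrete convolution, Q_j = Σ (P_i / 1 in) · U_{j−i}.
At t = 3 h (j=3): Q = (0.8/1)·21.4 + (0.7/1)·13.6 + (0.4/1)·5.4 + (2.9/1)·0.0 = 28.8 cfs.

Q ≈ 28.8 cfs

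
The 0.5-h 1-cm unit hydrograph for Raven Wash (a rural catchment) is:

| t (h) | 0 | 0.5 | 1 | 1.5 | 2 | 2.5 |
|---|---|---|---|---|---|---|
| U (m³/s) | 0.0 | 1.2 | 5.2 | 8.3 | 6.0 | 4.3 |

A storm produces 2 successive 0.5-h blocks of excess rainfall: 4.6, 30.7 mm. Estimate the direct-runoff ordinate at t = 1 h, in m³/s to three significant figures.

Q ≈ 6.08 m³/s

By discrete convolution, Q_j = Σ (P_i / 10 mm) · U_{j−i}.
At t = 1 h (j=2): Q = (4.6/10)·5.2 + (30.7/10)·1.2 = 6.08 m³/s.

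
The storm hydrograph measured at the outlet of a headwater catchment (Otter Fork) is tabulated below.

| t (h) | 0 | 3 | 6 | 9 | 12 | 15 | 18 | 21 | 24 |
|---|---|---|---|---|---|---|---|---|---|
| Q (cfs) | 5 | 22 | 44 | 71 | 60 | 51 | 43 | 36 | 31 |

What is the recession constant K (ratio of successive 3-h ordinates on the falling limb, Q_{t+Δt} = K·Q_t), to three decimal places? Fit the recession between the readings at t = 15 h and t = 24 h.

K ≈ 0.847

Using the recession-limb readings at t = 15 h and t = 24 h: Q falls from 51 to 31 cfs over 3 intervals.
K = (Q₂/Q₁)^(1/3) = (31/51)^(1/3) = 0.847.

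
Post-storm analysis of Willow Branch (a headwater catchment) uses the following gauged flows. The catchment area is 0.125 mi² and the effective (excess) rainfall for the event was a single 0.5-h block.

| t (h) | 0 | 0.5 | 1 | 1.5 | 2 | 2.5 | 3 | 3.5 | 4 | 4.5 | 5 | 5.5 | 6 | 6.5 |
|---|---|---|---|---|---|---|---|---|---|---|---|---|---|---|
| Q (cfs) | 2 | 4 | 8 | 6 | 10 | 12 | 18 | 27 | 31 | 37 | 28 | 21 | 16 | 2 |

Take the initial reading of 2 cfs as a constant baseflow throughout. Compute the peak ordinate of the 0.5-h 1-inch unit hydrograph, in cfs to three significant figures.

U_p ≈ 29.1 cfs

Direct runoff: 0.0, 2.0, 6.0, 4.0, 8.0, 10.0, 16.0, 25.0, 29.0, 35.0, 26.0, 19.0, 14.0, 0.0 cfs; ΣQ_DR = 194.0 cfs, peak = 35.0 cfs.
Runoff depth d = ΣQ_DR·Δt / A = 194.0 × 1800 / (0.125 mi²) = 1.202 in.
The 1-inch UH is the DRH scaled by (1 in)/d, so U_p = 35.0 × 1/1.202 = 29.1 cfs.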